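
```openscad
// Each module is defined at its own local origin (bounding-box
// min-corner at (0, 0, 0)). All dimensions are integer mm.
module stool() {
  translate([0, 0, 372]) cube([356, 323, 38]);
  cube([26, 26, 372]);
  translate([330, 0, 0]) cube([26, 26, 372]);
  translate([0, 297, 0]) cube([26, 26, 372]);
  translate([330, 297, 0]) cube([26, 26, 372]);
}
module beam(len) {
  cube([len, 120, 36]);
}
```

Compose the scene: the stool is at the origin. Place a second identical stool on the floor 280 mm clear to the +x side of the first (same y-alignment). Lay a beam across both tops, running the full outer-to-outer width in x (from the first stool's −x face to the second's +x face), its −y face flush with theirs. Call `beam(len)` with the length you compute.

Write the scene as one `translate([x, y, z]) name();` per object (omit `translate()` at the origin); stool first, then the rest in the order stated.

stool();
translate([636, 0, 0]) stool();
translate([0, 0, 410]) beam(992);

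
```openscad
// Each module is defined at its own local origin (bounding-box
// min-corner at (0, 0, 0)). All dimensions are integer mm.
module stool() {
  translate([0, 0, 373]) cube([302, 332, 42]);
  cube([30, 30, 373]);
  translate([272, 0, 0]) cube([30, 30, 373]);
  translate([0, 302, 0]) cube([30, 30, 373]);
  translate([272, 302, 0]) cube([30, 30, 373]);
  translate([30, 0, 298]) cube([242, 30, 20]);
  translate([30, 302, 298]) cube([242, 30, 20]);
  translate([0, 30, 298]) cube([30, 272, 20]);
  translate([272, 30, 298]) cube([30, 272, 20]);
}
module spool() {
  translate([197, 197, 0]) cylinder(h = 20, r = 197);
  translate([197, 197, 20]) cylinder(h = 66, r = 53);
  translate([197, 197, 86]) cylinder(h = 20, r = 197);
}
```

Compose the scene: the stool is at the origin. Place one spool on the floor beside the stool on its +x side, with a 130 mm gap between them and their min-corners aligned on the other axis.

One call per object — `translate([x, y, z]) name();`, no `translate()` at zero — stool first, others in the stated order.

stool();
translate([432, 0, 0]) spool();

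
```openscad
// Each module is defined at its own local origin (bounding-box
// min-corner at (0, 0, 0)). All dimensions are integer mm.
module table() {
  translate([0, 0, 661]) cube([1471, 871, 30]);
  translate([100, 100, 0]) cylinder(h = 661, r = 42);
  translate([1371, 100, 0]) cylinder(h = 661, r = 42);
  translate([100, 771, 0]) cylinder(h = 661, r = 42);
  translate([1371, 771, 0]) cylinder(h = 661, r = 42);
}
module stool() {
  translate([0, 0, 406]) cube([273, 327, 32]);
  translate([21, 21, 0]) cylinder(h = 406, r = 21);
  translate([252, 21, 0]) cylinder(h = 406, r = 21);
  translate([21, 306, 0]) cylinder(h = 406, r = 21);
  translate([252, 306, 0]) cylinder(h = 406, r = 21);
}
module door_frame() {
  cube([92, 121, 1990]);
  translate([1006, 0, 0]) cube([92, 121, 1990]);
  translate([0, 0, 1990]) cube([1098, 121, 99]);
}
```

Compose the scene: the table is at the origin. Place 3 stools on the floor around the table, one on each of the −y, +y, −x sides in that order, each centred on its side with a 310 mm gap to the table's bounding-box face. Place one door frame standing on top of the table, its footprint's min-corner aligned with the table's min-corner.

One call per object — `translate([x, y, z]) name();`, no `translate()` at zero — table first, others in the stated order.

table();
translate([599, -637, 0]) stool();
translate([599, 1181, 0]) stool();
translate([-583, 272, 0]) stool();
translate([0, 0, 691]) door_frame();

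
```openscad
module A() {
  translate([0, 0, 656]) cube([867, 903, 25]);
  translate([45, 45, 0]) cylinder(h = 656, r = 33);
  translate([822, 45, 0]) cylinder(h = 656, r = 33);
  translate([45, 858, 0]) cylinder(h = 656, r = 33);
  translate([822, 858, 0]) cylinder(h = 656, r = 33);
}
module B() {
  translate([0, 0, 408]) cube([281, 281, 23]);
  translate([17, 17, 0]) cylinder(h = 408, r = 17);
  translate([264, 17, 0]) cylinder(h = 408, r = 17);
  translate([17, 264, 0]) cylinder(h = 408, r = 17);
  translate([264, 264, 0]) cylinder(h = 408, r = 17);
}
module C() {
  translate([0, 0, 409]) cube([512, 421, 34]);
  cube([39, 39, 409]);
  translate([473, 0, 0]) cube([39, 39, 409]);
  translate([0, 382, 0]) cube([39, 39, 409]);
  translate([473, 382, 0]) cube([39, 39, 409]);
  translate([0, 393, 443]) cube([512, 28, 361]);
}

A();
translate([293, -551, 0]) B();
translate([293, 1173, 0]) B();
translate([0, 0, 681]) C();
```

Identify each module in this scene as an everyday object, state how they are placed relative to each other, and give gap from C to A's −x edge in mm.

A is a table. B is a stool. C is a chair. Two stools sit around the table at the −y, +y sides. The chair is on top of the table. The gap from the chair to the table's −x edge is 0 mm.

The chair's min-x is at 0; the table's min-x is 0; gap = 0 mm.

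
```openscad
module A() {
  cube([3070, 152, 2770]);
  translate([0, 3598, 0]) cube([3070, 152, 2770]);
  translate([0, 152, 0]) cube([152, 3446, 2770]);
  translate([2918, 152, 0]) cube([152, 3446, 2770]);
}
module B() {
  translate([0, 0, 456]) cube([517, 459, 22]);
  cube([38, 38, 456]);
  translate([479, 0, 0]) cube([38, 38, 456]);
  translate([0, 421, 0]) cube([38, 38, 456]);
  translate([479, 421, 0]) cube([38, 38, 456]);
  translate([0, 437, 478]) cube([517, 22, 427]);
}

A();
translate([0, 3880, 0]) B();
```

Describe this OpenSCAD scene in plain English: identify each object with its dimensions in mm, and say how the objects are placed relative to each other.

A is the wall frame of a small rectangular building: four walls, each 2770 mm tall and 152 mm thick, enclosing a footprint 3070 mm (x) by 3750 mm (y) outside-to-outside, with no floor or roof. The front and back walls (the −y and +y sides) span the full width; the two side walls fit between them.

B is a chair: 517×459 mm seat, 22 mm thick, top at z = 478 mm, on four 38 mm square corner legs flush with the seat edges. A 22 mm thick backrest slab spans the full seat width, extending 427 mm above the seat top, its back face flush with the seat's +y edge.

The chair is on the floor beside the house frame on its +y side.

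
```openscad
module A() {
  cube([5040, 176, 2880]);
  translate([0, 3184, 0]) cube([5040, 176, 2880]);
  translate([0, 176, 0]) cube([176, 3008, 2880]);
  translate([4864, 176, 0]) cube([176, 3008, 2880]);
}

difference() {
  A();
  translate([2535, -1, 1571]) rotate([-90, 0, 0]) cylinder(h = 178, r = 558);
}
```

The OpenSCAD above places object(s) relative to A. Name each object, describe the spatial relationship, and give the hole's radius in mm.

The subtracted cylinder has r = 558 mm.

A is a house frame. The house frame has a circular hole through its front wall. The hole's radius is 558 mm.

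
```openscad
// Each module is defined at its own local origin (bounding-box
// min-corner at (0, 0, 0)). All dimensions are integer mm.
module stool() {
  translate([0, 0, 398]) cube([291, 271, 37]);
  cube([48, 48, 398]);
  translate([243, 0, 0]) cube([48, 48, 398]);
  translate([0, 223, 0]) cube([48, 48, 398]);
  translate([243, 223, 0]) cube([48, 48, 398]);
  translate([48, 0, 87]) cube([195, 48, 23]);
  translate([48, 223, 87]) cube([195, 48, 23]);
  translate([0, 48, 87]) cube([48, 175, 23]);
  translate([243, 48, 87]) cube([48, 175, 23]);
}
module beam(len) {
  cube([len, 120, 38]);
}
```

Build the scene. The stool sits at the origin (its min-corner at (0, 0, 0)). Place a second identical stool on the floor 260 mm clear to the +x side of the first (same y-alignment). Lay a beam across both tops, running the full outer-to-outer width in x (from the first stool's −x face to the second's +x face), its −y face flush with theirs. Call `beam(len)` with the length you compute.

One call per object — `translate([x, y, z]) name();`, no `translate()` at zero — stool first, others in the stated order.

stool();
translate([551, 0, 0]) stool();
translate([0, 0, 435]) beam(842);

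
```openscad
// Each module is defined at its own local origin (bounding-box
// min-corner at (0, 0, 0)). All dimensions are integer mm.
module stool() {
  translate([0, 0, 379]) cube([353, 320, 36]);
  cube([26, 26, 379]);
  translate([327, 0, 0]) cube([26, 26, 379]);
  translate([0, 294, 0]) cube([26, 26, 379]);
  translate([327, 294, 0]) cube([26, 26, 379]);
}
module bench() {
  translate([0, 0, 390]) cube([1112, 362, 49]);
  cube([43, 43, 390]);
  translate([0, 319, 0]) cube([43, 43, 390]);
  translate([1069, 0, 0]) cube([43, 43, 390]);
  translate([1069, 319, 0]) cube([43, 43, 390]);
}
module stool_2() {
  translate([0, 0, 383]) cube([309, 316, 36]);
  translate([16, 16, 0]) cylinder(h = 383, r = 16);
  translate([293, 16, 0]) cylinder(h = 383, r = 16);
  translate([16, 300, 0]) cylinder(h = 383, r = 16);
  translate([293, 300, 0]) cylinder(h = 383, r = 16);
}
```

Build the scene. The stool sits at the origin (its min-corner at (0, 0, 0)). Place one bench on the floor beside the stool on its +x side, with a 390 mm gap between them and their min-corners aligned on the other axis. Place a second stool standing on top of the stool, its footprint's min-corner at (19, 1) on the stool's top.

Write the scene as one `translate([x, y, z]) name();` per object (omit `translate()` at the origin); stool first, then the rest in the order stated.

stool();
translate([743, 0, 0]) bench();
translate([19, 1, 415]) stool_2();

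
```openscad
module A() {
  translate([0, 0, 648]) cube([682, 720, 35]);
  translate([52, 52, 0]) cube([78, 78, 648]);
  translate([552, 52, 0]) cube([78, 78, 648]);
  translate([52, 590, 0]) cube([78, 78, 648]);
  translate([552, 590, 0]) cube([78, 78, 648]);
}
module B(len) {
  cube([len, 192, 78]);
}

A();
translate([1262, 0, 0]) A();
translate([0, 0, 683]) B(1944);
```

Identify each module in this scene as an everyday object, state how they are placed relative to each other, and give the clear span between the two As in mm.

A is a table. B is a beam. A beam spans the tops of two tables. The clear span between the two tables is 580 mm.

Second table starts at x = 1262; first ends at x = 682; clear span = 1262 − 682 = 580 mm.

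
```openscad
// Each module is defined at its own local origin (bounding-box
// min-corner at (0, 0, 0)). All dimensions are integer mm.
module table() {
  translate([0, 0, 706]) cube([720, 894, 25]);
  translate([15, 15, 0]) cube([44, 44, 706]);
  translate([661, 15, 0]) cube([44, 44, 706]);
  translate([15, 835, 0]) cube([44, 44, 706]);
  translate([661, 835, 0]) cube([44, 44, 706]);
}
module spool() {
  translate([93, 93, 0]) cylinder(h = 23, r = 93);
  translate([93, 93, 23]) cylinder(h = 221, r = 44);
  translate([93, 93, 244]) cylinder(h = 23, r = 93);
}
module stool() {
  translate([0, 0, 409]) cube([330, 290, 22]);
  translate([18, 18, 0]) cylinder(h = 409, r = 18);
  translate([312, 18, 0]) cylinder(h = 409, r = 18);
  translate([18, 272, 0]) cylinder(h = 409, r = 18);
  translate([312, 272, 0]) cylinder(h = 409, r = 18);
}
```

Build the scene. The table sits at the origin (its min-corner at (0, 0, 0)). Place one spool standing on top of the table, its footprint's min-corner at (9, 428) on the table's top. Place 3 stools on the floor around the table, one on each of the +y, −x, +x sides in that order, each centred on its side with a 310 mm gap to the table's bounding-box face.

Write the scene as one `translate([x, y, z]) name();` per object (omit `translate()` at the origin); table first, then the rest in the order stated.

table();
translate([9, 428, 731]) spool();
translate([195, 1204, 0]) stool();
translate([-640, 302, 0]) stool();
translate([1030, 302, 0]) stool();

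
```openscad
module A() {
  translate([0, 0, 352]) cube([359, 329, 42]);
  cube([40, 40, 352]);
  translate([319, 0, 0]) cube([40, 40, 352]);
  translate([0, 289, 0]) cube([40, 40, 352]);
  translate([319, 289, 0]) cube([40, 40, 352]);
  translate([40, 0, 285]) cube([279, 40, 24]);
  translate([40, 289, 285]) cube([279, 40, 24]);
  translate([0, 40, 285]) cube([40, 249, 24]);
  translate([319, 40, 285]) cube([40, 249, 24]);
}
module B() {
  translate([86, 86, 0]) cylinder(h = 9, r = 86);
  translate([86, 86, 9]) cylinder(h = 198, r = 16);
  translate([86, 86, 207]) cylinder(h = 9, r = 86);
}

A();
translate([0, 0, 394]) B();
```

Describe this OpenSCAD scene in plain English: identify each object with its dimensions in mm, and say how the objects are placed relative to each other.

A is a four-legged stool. The seat is 359×329 mm, 42 mm thick, top at z = 394 mm. It stands on four square legs, each 40×40 mm in cross-section, from z = 0 to the seat underside, each flush with a corner of the seat. Four stretchers, 40 mm wide and 24 mm tall, connect adjacent legs with their undersides at z = 285 mm, each running between the inner faces of the legs it joins and aligned with the legs' outer faces on the other axis.

B is a spool: two coaxial disc flanges of radius 86 mm and thickness 9 mm, joined by a core cylinder of radius 16 mm and height 198 mm. The lower flange rests on z = 0 and the three cylinders share a vertical axis.

The spool is on top of the stool.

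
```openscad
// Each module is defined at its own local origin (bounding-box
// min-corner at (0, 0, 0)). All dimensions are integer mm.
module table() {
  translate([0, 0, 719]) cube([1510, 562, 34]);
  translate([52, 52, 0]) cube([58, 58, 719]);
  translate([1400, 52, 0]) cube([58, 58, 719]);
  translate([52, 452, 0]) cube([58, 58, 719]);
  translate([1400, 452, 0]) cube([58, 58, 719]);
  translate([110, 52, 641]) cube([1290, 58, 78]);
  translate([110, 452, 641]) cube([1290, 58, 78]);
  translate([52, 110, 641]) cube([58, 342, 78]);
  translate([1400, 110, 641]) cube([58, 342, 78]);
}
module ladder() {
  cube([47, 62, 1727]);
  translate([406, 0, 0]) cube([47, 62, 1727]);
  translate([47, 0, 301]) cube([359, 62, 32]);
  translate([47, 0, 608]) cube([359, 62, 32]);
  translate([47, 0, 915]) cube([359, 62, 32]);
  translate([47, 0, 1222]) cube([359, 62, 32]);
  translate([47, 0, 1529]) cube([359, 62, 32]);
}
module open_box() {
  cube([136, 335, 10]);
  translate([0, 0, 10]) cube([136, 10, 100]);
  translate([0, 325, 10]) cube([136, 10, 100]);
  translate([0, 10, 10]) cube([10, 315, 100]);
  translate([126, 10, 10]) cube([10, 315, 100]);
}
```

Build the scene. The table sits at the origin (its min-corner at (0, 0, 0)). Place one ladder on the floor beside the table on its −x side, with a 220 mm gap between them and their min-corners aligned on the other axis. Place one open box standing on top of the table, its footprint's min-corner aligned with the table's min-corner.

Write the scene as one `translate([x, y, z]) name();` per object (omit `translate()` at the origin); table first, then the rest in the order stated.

table();
translate([-673, 0, 0]) ladder();
translate([0, 0, 753]) open_box();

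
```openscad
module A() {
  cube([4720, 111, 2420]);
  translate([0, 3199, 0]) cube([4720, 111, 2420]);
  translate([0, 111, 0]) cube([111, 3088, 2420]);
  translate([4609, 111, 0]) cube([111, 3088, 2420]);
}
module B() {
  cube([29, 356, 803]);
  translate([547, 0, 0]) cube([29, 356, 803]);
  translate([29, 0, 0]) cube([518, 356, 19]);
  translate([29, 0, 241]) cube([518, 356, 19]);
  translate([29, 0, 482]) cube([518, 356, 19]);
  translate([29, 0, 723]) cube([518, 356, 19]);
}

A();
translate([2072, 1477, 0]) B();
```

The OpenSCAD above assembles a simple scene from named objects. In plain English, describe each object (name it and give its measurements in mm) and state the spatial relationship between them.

A is a box-shaped house frame (walls only): outside footprint 4720×3310 mm, wall height 2420 mm, wall thickness 111 mm. The two y-facing walls run the full x-width; the two x-facing walls fit between the inner faces of the y-facing walls.

B is an open bookshelf. Two side panels, each 29 mm thick, 356 mm deep and 803 mm tall, stand 576 mm apart (outside-to-outside). Between them sit 4 shelves, each 19 mm thick and 356 mm deep, spanning the full gap between the sides. The bottom shelf rests on the floor (its underside at z = 0) and the clear gap between one shelf's top and the next shelf's underside is 222 mm.

The bookshelf sits inside the house frame, centred.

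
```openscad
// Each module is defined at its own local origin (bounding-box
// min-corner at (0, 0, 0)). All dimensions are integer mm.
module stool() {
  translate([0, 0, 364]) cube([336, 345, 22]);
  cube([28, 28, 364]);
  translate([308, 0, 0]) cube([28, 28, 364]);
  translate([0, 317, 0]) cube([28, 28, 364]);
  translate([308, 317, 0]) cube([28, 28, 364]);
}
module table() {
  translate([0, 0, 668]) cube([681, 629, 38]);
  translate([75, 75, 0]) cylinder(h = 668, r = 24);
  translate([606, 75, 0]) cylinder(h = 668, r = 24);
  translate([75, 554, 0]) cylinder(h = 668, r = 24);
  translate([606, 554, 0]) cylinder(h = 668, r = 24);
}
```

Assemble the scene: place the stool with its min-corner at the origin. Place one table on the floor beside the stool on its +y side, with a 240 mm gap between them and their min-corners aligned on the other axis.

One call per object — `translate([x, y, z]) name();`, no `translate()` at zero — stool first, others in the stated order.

stool();
translate([0, 585, 0]) table();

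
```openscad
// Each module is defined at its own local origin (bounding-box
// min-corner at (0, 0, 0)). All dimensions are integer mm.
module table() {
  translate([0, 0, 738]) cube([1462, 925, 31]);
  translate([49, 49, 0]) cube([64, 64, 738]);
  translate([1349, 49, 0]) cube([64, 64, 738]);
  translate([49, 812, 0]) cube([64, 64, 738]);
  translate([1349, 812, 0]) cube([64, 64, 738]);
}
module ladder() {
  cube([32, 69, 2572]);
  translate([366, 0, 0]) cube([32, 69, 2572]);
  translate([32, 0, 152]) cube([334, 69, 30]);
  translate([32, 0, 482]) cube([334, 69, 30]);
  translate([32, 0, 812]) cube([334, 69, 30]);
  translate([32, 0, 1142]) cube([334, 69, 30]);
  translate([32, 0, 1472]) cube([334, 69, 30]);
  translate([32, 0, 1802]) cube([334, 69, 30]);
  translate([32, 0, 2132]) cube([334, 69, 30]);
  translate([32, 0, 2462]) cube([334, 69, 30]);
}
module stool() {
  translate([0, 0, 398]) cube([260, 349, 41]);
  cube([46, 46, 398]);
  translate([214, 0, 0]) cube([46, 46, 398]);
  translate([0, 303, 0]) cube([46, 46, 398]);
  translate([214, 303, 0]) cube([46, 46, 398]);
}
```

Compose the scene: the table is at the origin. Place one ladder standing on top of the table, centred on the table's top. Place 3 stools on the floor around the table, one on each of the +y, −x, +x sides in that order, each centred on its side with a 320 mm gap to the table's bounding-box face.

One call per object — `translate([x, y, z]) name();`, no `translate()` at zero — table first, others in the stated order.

table();
translate([532, 428, 769]) ladder();
translate([601, 1245, 0]) stool();
translate([-580, 288, 0]) stool();
translate([1782, 288, 0]) stool();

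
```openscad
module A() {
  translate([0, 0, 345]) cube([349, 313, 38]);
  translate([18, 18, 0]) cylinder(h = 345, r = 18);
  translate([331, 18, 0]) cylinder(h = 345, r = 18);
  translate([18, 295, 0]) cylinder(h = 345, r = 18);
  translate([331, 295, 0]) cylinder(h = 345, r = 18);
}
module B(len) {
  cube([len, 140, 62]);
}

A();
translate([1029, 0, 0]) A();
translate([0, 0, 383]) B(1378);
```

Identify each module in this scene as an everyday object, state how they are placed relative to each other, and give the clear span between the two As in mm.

A is a stool. B is a beam. A beam spans the tops of two stools. The clear span between the two stools is 680 mm.

Second stool starts at x = 1029; first ends at x = 349; clear span = 1029 − 349 = 680 mm.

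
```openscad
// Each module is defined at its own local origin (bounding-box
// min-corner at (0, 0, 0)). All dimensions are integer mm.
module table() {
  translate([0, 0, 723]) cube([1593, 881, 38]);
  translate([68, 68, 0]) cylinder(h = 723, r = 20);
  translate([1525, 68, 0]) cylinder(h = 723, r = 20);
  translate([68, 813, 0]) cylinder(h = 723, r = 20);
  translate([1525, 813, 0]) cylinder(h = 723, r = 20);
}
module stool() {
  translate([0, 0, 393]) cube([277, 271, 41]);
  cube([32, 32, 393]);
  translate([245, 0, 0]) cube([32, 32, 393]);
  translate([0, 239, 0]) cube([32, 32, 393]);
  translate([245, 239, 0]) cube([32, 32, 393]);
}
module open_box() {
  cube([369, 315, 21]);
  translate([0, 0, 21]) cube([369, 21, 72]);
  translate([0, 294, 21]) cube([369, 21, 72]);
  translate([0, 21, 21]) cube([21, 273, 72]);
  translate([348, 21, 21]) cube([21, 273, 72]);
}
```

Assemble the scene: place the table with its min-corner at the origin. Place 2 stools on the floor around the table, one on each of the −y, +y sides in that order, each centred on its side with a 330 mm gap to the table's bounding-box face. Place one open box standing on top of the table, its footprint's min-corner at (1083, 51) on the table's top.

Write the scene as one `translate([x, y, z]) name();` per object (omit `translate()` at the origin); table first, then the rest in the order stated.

table();
translate([658, -601, 0]) stool();
translate([658, 1211, 0]) stool();
translate([1083, 51, 761]) open_box();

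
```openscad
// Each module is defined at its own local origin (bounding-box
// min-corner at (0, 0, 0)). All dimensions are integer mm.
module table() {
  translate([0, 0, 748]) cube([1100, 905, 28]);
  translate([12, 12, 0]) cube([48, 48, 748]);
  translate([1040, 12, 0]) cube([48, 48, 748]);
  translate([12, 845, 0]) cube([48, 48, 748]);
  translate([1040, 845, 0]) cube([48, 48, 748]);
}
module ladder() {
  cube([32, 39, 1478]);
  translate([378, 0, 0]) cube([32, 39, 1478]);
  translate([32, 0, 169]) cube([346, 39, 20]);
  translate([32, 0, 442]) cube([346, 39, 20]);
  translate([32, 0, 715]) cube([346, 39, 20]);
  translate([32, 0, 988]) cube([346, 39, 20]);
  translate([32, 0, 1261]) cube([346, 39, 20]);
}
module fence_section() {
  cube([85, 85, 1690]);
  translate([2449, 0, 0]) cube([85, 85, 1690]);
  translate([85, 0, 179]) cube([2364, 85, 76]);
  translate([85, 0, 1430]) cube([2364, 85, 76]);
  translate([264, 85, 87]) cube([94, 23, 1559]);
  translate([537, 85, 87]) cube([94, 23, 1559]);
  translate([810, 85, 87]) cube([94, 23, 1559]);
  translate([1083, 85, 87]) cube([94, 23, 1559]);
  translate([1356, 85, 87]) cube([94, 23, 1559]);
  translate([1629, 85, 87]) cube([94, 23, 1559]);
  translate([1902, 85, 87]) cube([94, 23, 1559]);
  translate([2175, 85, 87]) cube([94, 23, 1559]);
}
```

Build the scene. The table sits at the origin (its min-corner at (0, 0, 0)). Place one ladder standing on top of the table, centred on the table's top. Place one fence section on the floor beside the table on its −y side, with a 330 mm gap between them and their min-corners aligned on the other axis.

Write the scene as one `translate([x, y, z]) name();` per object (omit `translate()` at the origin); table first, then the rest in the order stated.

table();
translate([345, 433, 776]) ladder();
translate([0, -438, 0]) fence_section();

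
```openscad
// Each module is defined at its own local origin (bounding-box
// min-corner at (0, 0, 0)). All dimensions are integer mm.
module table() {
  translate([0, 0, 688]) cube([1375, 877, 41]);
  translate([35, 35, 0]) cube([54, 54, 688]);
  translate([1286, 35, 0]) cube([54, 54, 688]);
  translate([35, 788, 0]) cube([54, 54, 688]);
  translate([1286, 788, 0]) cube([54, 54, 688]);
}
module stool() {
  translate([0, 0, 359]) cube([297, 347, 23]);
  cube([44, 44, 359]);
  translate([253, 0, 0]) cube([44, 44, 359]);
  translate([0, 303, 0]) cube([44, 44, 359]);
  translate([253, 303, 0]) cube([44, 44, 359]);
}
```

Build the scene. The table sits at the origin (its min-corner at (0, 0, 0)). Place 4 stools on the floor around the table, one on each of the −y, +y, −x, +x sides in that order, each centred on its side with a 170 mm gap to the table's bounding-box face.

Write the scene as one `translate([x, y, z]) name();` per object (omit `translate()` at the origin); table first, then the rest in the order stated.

table();
translate([539, -517, 0]) stool();
translate([539, 1047, 0]) stool();
translate([-467, 265, 0]) stool();
translate([1545, 265, 0]) stool();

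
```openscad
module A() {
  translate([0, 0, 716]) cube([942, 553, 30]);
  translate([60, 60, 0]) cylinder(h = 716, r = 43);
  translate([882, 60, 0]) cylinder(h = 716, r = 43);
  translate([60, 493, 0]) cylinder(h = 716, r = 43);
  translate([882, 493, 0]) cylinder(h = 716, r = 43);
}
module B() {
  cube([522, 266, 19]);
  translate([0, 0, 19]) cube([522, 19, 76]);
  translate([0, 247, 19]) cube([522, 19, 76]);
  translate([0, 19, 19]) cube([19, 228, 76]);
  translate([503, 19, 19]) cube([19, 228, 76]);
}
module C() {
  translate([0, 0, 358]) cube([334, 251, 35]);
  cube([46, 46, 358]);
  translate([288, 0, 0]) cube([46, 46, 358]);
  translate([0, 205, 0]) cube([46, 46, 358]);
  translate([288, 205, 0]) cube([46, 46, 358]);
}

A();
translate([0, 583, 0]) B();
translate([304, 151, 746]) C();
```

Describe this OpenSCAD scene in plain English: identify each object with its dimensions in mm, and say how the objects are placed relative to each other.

A is a rectangular dining table. The top is 942×553×30 mm with its upper surface at z = 746 mm. It stands on four round legs of 86 mm diameter, each leg's bounding box inset 17 mm from the nearest pair of top edges, running from the floor to the underside of the top.

B is an open-topped rectangular box: outside dimensions 522×266×95 mm, with a uniform wall and base thickness of 19 mm. The base is a full 522×266 slab on the floor; four walls sit on top of the base. The front and back walls (the −y and +y sides) span the full width; the two side walls fit between them.

C is a simple wooden stool: a rectangular seat 334 mm (x) by 251 mm (y), 35 mm thick, top face at z = 393 mm, on four square legs, each 46×46 mm in cross-section. The legs rest on z = 0, each flush with a corner of the seat.

The open box is on the floor beside the table on its +y side. The stool is on top of the table, centred.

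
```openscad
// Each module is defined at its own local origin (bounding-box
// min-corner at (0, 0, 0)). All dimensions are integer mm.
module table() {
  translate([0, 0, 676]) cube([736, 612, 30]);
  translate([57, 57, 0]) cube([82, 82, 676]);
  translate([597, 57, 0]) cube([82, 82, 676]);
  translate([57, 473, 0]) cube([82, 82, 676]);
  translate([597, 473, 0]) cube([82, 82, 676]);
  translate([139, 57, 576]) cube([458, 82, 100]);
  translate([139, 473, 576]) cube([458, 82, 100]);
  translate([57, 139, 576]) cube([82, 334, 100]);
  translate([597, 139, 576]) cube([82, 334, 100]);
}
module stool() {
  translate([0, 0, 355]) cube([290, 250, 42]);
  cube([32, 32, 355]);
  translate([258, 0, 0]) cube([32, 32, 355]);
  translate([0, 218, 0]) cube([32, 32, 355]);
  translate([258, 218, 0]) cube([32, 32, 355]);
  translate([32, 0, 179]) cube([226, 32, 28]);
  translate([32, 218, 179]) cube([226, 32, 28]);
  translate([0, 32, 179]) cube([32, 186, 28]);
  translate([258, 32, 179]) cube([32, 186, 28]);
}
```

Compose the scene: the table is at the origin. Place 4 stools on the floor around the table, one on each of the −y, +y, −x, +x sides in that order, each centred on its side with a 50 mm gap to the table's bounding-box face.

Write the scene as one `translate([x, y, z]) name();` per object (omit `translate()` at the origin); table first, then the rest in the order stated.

table();
translate([223, -300, 0]) stool();
translate([223, 662, 0]) stool();
translate([-340, 181, 0]) stool();
translate([786, 181, 0]) stool();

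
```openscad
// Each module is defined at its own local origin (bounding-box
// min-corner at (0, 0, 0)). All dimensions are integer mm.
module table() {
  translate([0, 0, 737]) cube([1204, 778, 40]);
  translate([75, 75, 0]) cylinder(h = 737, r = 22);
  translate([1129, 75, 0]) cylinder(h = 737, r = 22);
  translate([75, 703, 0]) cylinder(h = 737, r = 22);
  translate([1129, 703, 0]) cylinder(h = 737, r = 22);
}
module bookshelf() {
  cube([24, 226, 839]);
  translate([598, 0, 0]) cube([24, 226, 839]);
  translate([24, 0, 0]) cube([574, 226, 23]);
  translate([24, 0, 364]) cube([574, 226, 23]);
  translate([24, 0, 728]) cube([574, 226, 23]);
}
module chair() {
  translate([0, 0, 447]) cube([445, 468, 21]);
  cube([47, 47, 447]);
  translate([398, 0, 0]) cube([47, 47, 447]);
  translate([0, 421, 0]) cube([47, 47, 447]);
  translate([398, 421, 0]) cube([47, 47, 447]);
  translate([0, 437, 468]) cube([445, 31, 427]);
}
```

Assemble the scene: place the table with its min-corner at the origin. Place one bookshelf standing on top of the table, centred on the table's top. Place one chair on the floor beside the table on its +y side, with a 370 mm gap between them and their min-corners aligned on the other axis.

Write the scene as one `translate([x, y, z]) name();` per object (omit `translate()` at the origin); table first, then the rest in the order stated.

table();
translate([291, 276, 777]) bookshelf();
translate([0, 1148, 0]) chair();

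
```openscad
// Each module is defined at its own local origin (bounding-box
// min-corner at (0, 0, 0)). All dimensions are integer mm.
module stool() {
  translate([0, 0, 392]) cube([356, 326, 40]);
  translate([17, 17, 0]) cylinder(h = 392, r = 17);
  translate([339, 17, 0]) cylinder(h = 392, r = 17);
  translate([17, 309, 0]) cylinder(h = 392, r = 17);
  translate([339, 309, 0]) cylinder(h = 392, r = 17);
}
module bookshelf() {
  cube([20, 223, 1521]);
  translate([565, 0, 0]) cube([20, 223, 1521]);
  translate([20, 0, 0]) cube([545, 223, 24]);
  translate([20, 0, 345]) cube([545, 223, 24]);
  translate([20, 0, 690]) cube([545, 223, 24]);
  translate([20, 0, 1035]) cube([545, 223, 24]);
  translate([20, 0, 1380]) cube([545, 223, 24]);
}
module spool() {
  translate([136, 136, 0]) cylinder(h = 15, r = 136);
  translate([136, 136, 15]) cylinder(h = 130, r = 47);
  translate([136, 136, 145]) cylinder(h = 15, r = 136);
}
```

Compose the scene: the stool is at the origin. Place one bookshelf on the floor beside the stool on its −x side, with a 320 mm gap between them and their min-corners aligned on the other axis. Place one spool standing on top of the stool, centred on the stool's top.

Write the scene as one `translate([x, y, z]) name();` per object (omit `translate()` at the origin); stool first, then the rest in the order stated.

stool();
translate([-905, 0, 0]) bookshelf();
translate([42, 27, 432]) spool();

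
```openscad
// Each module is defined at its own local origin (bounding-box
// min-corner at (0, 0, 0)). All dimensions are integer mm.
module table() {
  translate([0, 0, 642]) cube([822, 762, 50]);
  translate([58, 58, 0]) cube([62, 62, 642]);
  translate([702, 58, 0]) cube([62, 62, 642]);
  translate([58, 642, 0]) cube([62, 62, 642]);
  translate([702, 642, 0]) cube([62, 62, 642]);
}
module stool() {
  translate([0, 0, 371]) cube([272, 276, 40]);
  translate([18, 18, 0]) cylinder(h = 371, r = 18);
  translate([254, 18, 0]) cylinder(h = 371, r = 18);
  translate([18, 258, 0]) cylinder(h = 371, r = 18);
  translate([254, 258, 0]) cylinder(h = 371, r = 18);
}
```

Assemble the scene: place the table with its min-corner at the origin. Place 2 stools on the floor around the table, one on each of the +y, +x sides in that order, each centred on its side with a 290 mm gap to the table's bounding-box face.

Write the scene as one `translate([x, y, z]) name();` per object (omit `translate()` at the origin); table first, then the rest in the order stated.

table();
translate([275, 1052, 0]) stool();
translate([1112, 243, 0]) stool();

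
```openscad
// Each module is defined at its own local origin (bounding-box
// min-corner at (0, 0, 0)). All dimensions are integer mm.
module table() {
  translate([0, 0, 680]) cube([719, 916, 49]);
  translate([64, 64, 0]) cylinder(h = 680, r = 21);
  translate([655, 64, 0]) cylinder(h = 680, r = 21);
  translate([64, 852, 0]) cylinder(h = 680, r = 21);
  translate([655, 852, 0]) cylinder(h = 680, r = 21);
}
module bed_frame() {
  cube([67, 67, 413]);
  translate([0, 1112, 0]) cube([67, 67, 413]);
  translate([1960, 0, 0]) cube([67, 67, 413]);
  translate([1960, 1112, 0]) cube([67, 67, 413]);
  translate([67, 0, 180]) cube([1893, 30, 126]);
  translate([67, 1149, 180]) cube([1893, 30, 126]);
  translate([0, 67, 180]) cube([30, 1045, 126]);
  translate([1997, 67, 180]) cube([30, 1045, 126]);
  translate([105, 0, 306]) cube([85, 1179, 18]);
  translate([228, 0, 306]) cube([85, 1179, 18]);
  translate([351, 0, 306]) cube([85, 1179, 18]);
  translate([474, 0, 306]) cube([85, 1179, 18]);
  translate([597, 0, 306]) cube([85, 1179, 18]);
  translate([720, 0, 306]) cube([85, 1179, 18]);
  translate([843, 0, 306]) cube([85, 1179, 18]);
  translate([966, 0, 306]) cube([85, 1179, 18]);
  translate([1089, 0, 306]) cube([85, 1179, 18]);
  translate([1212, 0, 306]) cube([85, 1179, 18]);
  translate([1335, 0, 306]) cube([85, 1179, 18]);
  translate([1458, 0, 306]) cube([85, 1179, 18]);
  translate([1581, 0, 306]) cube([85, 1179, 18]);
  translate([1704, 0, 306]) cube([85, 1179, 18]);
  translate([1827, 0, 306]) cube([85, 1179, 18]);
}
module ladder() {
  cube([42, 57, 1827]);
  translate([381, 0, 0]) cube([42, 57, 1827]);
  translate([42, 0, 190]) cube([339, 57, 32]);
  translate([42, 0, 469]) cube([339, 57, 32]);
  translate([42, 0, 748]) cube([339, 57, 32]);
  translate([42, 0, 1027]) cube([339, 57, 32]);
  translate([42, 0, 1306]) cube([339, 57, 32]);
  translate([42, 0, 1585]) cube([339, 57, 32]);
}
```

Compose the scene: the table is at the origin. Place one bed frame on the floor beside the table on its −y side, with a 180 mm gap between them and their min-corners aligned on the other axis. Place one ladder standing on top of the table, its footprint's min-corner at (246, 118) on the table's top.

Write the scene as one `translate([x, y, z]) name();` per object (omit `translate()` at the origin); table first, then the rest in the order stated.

table();
translate([0, -1359, 0]) bed_frame();
translate([246, 118, 729]) ladder();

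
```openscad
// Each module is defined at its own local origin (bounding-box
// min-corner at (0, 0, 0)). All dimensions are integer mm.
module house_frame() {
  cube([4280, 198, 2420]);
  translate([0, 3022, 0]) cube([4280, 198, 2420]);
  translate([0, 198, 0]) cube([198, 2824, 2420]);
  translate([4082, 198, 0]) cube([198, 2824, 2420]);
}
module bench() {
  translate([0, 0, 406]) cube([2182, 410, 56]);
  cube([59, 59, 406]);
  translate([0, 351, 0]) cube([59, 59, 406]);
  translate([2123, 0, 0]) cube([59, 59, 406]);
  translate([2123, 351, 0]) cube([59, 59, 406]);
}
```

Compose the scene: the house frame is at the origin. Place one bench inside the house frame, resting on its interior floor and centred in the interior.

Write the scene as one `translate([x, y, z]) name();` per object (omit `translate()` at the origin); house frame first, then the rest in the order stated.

house_frame();
translate([1049, 1405, 0]) bench();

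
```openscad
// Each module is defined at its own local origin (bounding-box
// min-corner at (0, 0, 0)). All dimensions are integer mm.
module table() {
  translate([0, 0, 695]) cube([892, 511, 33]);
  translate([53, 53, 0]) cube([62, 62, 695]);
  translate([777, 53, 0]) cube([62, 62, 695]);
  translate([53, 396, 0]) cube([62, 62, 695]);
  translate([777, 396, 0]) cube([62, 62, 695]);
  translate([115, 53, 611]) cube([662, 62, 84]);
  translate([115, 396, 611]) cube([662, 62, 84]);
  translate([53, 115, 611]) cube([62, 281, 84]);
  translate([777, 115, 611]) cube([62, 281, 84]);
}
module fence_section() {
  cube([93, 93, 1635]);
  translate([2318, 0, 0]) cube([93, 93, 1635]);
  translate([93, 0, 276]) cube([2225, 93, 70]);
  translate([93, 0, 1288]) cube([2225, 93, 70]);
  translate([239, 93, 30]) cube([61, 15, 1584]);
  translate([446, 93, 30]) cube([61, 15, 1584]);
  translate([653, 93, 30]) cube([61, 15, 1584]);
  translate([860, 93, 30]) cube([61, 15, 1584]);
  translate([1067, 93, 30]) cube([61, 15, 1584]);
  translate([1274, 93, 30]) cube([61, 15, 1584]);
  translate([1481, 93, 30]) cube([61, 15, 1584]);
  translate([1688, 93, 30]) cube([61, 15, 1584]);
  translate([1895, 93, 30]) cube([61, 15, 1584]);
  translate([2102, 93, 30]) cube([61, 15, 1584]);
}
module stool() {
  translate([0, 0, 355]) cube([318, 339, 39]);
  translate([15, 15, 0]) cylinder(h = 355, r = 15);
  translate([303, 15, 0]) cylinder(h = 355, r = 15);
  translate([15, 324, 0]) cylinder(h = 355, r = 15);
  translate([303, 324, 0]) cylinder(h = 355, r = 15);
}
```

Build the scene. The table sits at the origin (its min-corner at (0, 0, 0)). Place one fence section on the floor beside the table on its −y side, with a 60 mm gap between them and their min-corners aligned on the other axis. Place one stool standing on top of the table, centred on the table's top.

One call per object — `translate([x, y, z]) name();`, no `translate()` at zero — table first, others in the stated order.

table();
translate([0, -168, 0]) fence_section();
translate([287, 86, 728]) stool();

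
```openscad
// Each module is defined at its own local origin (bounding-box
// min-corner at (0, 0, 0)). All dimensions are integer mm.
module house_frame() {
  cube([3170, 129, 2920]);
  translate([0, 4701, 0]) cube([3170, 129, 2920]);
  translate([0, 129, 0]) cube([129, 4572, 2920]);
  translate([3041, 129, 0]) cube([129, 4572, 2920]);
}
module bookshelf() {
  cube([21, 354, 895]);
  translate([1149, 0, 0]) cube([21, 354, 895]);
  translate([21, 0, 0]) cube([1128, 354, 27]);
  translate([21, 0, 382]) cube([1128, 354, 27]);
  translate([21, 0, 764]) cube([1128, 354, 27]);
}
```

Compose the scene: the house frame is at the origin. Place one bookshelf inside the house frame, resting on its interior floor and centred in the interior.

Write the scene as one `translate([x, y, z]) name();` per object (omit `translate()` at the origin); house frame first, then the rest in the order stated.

house_frame();
translate([1000, 2238, 0]) bookshelf();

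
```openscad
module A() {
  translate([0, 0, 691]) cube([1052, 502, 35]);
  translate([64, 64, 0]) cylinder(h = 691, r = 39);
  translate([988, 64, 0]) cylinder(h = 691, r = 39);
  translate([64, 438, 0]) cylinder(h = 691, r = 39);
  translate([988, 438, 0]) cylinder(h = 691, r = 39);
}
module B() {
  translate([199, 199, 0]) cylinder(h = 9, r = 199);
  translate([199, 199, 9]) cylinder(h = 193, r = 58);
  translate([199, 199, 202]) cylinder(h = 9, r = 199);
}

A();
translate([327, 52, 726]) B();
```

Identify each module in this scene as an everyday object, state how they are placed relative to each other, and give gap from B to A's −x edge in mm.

A is a table. B is a spool. The spool is on top of the table, centred. The gap from the spool to the table's −x edge is 327 mm.

The spool's min-x is at 327; the table's min-x is 0; gap = 327 mm.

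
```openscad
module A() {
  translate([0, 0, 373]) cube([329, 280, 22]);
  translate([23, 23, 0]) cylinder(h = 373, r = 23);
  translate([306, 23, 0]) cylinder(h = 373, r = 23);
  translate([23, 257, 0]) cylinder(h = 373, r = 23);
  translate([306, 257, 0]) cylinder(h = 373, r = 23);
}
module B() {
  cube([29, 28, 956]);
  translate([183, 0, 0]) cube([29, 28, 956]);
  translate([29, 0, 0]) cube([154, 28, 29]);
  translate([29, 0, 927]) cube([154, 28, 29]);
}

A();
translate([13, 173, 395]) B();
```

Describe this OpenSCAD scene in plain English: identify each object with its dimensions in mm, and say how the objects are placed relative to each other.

A is a four-legged stool. The seat is a 329×280×22 mm slab whose top surface is at z = 395 mm; four round legs, each 46 mm in diameter, run from the floor (z = 0) to the underside of the seat, each leg's axis is inset half a diameter from the nearest pair of seat edges (so the leg's bounding box is flush with the corner).

B is a rectangular picture frame lying in the x–z plane (depth along y). The opening is 154 mm wide (x) by 898 mm tall (z), surrounded by a border 29 mm wide on all four sides. The frame is 28 mm deep and is made of two full-height vertical stiles with two horizontal rails fitted between them.

The picture frame is on top of the stool.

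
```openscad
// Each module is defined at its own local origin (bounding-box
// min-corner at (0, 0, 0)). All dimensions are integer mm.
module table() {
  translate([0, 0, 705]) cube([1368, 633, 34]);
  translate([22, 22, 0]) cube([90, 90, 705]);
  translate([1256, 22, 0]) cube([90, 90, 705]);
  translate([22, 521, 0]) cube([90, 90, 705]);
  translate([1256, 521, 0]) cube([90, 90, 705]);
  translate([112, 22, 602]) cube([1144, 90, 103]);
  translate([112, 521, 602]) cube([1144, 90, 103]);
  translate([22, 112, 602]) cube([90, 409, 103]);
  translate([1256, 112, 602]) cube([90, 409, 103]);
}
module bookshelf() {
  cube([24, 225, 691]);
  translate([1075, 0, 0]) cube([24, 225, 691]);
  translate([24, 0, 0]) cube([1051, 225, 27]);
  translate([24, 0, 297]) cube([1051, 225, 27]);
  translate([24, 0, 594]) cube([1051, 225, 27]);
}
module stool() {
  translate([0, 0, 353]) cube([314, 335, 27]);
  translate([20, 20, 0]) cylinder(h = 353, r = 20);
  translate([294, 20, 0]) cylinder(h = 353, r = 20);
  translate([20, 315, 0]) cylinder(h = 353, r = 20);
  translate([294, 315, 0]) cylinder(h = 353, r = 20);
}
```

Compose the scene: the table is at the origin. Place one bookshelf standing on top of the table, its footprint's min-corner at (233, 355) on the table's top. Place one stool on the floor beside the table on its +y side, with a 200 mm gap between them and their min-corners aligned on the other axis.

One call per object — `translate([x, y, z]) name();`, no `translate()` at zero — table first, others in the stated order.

table();
translate([233, 355, 739]) bookshelf();
translate([0, 833, 0]) stool();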